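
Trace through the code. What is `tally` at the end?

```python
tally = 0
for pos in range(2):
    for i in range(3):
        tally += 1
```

Let's trace through this code step by step.

Initialize: tally = 0
Entering loop: for pos in range(2):

After execution: tally = 6
6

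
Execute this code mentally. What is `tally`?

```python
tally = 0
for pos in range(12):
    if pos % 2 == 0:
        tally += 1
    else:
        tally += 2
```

Let's trace through this code step by step.

Initialize: tally = 0
Entering loop: for pos in range(12):

After execution: tally = 18
18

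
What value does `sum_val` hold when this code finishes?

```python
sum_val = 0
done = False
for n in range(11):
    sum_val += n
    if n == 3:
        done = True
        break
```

Let's trace through this code step by step.

Initialize: sum_val = 0
Initialize: done = False
Entering loop: for n in range(11):

After execution: sum_val = 6
6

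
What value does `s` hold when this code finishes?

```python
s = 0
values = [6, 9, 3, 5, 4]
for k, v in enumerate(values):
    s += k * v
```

Let's trace through this code step by step.

Initialize: s = 0
Initialize: values = [6, 9, 3, 5, 4]
Entering loop: for k, v in enumerate(values):

After execution: s = 46
46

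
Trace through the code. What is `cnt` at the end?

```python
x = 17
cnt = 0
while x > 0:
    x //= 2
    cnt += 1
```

Let's trace through this code step by step.

Initialize: x = 17
Initialize: cnt = 0
Entering loop: while x > 0:

After execution: cnt = 5
5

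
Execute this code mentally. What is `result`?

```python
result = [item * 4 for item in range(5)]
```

Let's trace through this code step by step.

Initialize: result = [item * 4 for item in range(5)]

After execution: result = [0, 4, 8, 12, 16]
[0, 4, 8, 12, 16]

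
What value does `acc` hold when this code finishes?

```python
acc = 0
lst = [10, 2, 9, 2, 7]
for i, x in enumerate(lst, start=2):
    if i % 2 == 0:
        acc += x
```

Let's trace through this code step by step.

Initialize: acc = 0
Initialize: lst = [10, 2, 9, 2, 7]
Entering loop: for i, x in enumerate(lst, start=2):

After execution: acc = 26
26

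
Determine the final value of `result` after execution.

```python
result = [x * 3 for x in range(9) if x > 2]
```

Let's trace through this code step by step.

Initialize: result = [x * 3 for x in range(9) if x > 2]

After execution: result = [9, 12, 15, 18, 21, 24]
[9, 12, 15, 18, 21, 24]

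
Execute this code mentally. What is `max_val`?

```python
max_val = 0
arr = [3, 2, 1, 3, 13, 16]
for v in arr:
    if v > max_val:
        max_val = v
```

Let's trace through this code step by step.

Initialize: max_val = 0
Initialize: arr = [3, 2, 1, 3, 13, 16]
Entering loop: for v in arr:

After execution: max_val = 16
16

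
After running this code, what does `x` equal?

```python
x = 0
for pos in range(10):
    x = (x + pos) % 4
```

Let's trace through this code step by step.

Initialize: x = 0
Entering loop: for pos in range(10):

After execution: x = 1
1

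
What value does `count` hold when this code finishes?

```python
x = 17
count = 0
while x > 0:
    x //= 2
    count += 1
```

Let's trace through this code step by step.

Initialize: x = 17
Initialize: count = 0
Entering loop: while x > 0:

After execution: count = 5
5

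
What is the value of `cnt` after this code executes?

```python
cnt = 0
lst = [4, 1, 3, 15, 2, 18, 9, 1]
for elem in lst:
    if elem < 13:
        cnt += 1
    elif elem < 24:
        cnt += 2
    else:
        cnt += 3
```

Let's trace through this code step by step.

Initialize: cnt = 0
Initialize: lst = [4, 1, 3, 15, 2, 18, 9, 1]
Entering loop: for elem in lst:

After execution: cnt = 10
10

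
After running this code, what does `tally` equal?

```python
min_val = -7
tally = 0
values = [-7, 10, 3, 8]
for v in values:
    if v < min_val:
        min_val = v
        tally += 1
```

Let's trace through this code step by step.

Initialize: min_val = -7
Initialize: tally = 0
Initialize: values = [-7, 10, 3, 8]
Entering loop: for v in values:

After execution: tally = 0
0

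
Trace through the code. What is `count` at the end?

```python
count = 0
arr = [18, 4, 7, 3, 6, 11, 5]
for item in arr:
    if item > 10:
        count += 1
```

Let's trace through this code step by step.

Initialize: count = 0
Initialize: arr = [18, 4, 7, 3, 6, 11, 5]
Entering loop: for item in arr:

After execution: count = 2
2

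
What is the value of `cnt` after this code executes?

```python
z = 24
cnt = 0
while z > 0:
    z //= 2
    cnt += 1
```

Let's trace through this code step by step.

Initialize: z = 24
Initialize: cnt = 0
Entering loop: while z > 0:

After execution: cnt = 5
5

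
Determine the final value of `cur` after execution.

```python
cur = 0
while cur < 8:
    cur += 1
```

Let's trace through this code step by step.

Initialize: cur = 0
Entering loop: while cur < 8:

After execution: cur = 8
8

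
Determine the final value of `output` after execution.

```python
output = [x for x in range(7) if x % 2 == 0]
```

Let's trace through this code step by step.

Initialize: output = [x for x in range(7) if x % 2 == 0]

After execution: output = [0, 2, 4, 6]
[0, 2, 4, 6]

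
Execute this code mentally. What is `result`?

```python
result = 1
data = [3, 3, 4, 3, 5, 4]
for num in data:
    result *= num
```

Let's trace through this code step by step.

Initialize: result = 1
Initialize: data = [3, 3, 4, 3, 5, 4]
Entering loop: for num in data:

After execution: result = 2160
2160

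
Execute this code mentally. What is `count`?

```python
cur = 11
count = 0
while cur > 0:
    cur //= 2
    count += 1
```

Let's trace through this code step by step.

Initialize: cur = 11
Initialize: count = 0
Entering loop: while cur > 0:

After execution: count = 4
4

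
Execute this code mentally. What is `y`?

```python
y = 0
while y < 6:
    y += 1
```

Let's trace through this code step by step.

Initialize: y = 0
Entering loop: while y < 6:

After execution: y = 6
6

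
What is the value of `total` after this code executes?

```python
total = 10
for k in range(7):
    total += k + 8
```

Let's trace through this code step by step.

Initialize: total = 10
Entering loop: for k in range(7):

After execution: total = 87
87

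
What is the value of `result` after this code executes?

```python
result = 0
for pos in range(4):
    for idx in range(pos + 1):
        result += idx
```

Let's trace through this code step by step.

Initialize: result = 0
Entering loop: for pos in range(4):

After execution: result = 10
10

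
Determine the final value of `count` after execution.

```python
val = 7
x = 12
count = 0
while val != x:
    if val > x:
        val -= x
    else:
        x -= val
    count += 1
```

Let's trace through this code step by step.

Initialize: val = 7
Initialize: x = 12
Initialize: count = 0
Entering loop: while val != x:

After execution: count = 5
5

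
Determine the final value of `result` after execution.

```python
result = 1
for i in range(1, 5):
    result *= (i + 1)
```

Let's trace through this code step by step.

Initialize: result = 1
Entering loop: for i in range(1, 5):

After execution: result = 120
120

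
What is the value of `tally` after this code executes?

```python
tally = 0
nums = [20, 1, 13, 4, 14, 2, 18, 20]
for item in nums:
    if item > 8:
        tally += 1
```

Let's trace through this code step by step.

Initialize: tally = 0
Initialize: nums = [20, 1, 13, 4, 14, 2, 18, 20]
Entering loop: for item in nums:

After execution: tally = 5
5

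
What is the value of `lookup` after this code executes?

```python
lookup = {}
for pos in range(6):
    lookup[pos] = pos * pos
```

Let's trace through this code step by step.

Initialize: lookup = {}
Entering loop: for pos in range(6):

After execution: lookup = {0: 0, 1: 1, 2: 4, 3: 9, 4: 16, 5: 25}
{0: 0, 1: 1, 2: 4, 3: 9, 4: 16, 5: 25}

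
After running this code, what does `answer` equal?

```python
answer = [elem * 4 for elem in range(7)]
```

Let's trace through this code step by step.

Initialize: answer = [elem * 4 for elem in range(7)]

After execution: answer = [0, 4, 8, 12, 16, 20, 24]
[0, 4, 8, 12, 16, 20, 24]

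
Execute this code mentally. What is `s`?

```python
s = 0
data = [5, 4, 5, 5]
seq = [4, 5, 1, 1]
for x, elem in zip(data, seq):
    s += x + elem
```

Let's trace through this code step by step.

Initialize: s = 0
Initialize: data = [5, 4, 5, 5]
Initialize: seq = [4, 5, 1, 1]
Entering loop: for x, elem in zip(data, seq):

After execution: s = 30
30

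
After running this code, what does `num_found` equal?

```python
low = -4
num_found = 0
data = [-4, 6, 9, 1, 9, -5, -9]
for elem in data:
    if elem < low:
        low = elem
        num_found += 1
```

Let's trace through this code step by step.

Initialize: low = -4
Initialize: num_found = 0
Initialize: data = [-4, 6, 9, 1, 9, -5, -9]
Entering loop: for elem in data:

After execution: num_found = 2
2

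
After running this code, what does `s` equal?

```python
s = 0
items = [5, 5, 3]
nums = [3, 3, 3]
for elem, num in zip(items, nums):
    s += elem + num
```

Let's trace through this code step by step.

Initialize: s = 0
Initialize: items = [5, 5, 3]
Initialize: nums = [3, 3, 3]
Entering loop: for elem, num in zip(items, nums):

After execution: s = 22
22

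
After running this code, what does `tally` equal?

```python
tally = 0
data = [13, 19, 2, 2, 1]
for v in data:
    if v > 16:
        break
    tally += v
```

Let's trace through this code step by step.

Initialize: tally = 0
Initialize: data = [13, 19, 2, 2, 1]
Entering loop: for v in data:

After execution: tally = 13
13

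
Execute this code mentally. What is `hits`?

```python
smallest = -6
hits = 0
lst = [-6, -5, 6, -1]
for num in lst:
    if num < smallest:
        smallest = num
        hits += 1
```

Let's trace through this code step by step.

Initialize: smallest = -6
Initialize: hits = 0
Initialize: lst = [-6, -5, 6, -1]
Entering loop: for num in lst:

After execution: hits = 0
0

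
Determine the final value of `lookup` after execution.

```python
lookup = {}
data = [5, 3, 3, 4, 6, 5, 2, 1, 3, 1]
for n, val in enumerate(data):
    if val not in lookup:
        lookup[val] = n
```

Let's trace through this code step by step.

Initialize: lookup = {}
Initialize: data = [5, 3, 3, 4, 6, 5, 2, 1, 3, 1]
Entering loop: for n, val in enumerate(data):

After execution: lookup = {5: 0, 3: 1, 4: 3, 6: 4, 2: 6, 1: 7}
{5: 0, 3: 1, 4: 3, 6: 4, 2: 6, 1: 7}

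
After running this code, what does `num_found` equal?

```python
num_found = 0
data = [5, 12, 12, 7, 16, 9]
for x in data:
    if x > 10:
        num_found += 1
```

Let's trace through this code step by step.

Initialize: num_found = 0
Initialize: data = [5, 12, 12, 7, 16, 9]
Entering loop: for x in data:

After execution: num_found = 3
3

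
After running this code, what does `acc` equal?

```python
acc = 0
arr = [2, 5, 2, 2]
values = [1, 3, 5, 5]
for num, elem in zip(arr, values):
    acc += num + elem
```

Let's trace through this code step by step.

Initialize: acc = 0
Initialize: arr = [2, 5, 2, 2]
Initialize: values = [1, 3, 5, 5]
Entering loop: for num, elem in zip(arr, values):

After execution: acc = 25
25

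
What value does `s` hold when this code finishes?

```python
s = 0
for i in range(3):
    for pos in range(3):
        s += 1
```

Let's trace through this code step by step.

Initialize: s = 0
Entering loop: for i in range(3):

After execution: s = 9
9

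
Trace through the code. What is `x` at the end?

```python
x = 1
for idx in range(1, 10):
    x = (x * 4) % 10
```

Let's trace through this code step by step.

Initialize: x = 1
Entering loop: for idx in range(1, 10):

After execution: x = 4
4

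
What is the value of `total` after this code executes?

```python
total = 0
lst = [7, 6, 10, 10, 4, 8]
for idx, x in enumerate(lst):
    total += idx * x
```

Let's trace through this code step by step.

Initialize: total = 0
Initialize: lst = [7, 6, 10, 10, 4, 8]
Entering loop: for idx, x in enumerate(lst):

After execution: total = 112
112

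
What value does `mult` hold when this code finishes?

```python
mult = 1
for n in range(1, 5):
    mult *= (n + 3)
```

Let's trace through this code step by step.

Initialize: mult = 1
Entering loop: for n in range(1, 5):

After execution: mult = 840
840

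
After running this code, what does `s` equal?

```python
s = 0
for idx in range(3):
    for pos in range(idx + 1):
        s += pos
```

Let's trace through this code step by step.

Initialize: s = 0
Entering loop: for idx in range(3):

After execution: s = 4
4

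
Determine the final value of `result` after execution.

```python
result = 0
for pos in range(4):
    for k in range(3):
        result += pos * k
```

Let's trace through this code step by step.

Initialize: result = 0
Entering loop: for pos in range(4):

After execution: result = 18
18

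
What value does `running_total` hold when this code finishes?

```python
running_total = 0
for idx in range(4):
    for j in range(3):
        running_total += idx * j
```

Let's trace through this code step by step.

Initialize: running_total = 0
Entering loop: for idx in range(4):

After execution: running_total = 18
18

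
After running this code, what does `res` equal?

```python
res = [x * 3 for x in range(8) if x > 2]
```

Let's trace through this code step by step.

Initialize: res = [x * 3 for x in range(8) if x > 2]

After execution: res = [9, 12, 15, 18, 21]
[9, 12, 15, 18, 21]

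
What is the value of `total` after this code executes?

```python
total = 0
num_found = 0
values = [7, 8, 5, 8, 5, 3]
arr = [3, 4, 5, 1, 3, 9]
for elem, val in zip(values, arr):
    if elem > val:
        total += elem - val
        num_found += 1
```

Let's trace through this code step by step.

Initialize: total = 0
Initialize: num_found = 0
Initialize: values = [7, 8, 5, 8, 5, 3]
Initialize: arr = [3, 4, 5, 1, 3, 9]
Entering loop: for elem, val in zip(values, arr):

After execution: total = 17
17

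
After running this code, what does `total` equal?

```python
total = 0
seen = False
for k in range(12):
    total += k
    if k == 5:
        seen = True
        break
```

Let's trace through this code step by step.

Initialize: total = 0
Initialize: seen = False
Entering loop: for k in range(12):

After execution: total = 15
15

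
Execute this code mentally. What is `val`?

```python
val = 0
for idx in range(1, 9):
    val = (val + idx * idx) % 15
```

Let's trace through this code step by step.

Initialize: val = 0
Entering loop: for idx in range(1, 9):

After execution: val = 9
9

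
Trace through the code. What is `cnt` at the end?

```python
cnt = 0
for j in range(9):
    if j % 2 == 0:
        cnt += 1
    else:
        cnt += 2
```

Let's trace through this code step by step.

Initialize: cnt = 0
Entering loop: for j in range(9):

After execution: cnt = 13
13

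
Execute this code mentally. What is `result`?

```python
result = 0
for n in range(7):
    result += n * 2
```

Let's trace through this code step by step.

Initialize: result = 0
Entering loop: for n in range(7):

After execution: result = 42
42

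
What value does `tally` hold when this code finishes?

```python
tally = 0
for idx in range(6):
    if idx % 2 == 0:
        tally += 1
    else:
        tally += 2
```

Let's trace through this code step by step.

Initialize: tally = 0
Entering loop: for idx in range(6):

After execution: tally = 9
9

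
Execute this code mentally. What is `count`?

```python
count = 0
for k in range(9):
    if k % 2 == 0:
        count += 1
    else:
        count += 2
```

Let's trace through this code step by step.

Initialize: count = 0
Entering loop: for k in range(9):

After execution: count = 13
13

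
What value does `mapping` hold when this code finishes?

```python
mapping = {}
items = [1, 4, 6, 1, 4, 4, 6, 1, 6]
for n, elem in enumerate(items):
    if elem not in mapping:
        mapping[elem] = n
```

Let's trace through this code step by step.

Initialize: mapping = {}
Initialize: items = [1, 4, 6, 1, 4, 4, 6, 1, 6]
Entering loop: for n, elem in enumerate(items):

After execution: mapping = {1: 0, 4: 1, 6: 2}
{1: 0, 4: 1, 6: 2}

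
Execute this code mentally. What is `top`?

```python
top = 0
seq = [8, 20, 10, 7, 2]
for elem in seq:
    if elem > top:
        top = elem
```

Let's trace through this code step by step.

Initialize: top = 0
Initialize: seq = [8, 20, 10, 7, 2]
Entering loop: for elem in seq:

After execution: top = 20
20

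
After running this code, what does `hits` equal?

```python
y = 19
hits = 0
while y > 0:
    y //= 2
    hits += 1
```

Let's trace through this code step by step.

Initialize: y = 19
Initialize: hits = 0
Entering loop: while y > 0:

After execution: hits = 5
5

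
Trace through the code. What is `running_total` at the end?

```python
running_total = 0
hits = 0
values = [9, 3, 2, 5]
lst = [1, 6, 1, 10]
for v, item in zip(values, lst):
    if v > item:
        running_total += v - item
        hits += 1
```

Let's trace through this code step by step.

Initialize: running_total = 0
Initialize: hits = 0
Initialize: values = [9, 3, 2, 5]
Initialize: lst = [1, 6, 1, 10]
Entering loop: for v, item in zip(values, lst):

After execution: running_total = 9
9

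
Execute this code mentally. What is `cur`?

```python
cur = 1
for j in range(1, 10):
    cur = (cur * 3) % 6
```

Let's trace through this code step by step.

Initialize: cur = 1
Entering loop: for j in range(1, 10):

After execution: cur = 3
3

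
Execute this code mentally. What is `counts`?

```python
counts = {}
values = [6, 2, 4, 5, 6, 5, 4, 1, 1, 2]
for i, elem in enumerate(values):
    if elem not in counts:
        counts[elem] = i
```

Let's trace through this code step by step.

Initialize: counts = {}
Initialize: values = [6, 2, 4, 5, 6, 5, 4, 1, 1, 2]
Entering loop: for i, elem in enumerate(values):

After execution: counts = {6: 0, 2: 1, 4: 2, 5: 3, 1: 7}
{6: 0, 2: 1, 4: 2, 5: 3, 1: 7}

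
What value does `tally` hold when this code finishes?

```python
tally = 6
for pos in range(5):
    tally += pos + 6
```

Let's trace through this code step by step.

Initialize: tally = 6
Entering loop: for pos in range(5):

After execution: tally = 46
46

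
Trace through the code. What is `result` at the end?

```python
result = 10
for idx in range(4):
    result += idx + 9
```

Let's trace through this code step by step.

Initialize: result = 10
Entering loop: for idx in range(4):

After execution: result = 52
52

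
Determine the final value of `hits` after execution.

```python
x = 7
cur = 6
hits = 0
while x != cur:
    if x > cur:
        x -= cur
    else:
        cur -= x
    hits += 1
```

Let's trace through this code step by step.

Initialize: x = 7
Initialize: cur = 6
Initialize: hits = 0
Entering loop: while x != cur:

After execution: hits = 6
6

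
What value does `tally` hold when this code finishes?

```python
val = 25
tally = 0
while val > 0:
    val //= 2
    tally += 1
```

Let's trace through this code step by step.

Initialize: val = 25
Initialize: tally = 0
Entering loop: while val > 0:

After execution: tally = 5
5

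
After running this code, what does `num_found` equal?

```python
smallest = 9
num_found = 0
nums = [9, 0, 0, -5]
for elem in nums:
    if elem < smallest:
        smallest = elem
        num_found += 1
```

Let's trace through this code step by step.

Initialize: smallest = 9
Initialize: num_found = 0
Initialize: nums = [9, 0, 0, -5]
Entering loop: for elem in nums:

After execution: num_found = 2
2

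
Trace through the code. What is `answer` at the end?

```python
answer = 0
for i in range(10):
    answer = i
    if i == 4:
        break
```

Let's trace through this code step by step.

Initialize: answer = 0
Entering loop: for i in range(10):

After execution: answer = 4
4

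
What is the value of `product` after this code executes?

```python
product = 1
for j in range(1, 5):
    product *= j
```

Let's trace through this code step by step.

Initialize: product = 1
Entering loop: for j in range(1, 5):

After execution: product = 24
24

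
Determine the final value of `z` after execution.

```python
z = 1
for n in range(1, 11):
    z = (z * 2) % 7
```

Let's trace through this code step by step.

Initialize: z = 1
Entering loop: for n in range(1, 11):

After execution: z = 2
2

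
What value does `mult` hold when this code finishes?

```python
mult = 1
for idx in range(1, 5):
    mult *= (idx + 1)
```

Let's trace through this code step by step.

Initialize: mult = 1
Entering loop: for idx in range(1, 5):

After execution: mult = 120
120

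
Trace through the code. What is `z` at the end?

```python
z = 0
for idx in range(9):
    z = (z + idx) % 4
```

Let's trace through this code step by step.

Initialize: z = 0
Entering loop: for idx in range(9):

After execution: z = 0
0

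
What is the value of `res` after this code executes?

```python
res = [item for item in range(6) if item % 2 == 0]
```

Let's trace through this code step by step.

Initialize: res = [item for item in range(6) if item % 2 == 0]

After execution: res = [0, 2, 4]
[0, 2, 4]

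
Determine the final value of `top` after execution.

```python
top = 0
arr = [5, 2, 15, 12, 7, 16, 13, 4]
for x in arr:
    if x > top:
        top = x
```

Let's trace through this code step by step.

Initialize: top = 0
Initialize: arr = [5, 2, 15, 12, 7, 16, 13, 4]
Entering loop: for x in arr:

After execution: top = 16
16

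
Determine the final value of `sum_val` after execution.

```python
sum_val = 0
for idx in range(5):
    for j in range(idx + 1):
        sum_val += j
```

Let's trace through this code step by step.

Initialize: sum_val = 0
Entering loop: for idx in range(5):

After execution: sum_val = 20
20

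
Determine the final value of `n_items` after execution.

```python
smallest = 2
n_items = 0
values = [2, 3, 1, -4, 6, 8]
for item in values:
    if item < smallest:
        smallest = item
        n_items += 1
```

Let's trace through this code step by step.

Initialize: smallest = 2
Initialize: n_items = 0
Initialize: values = [2, 3, 1, -4, 6, 8]
Entering loop: for item in values:

After execution: n_items = 2
2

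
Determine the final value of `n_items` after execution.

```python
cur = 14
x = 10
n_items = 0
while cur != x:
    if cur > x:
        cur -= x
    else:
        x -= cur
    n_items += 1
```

Let's trace through this code step by step.

Initialize: cur = 14
Initialize: x = 10
Initialize: n_items = 0
Entering loop: while cur != x:

After execution: n_items = 4
4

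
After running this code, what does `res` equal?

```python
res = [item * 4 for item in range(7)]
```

Let's trace through this code step by step.

Initialize: res = [item * 4 for item in range(7)]

After execution: res = [0, 4, 8, 12, 16, 20, 24]
[0, 4, 8, 12, 16, 20, 24]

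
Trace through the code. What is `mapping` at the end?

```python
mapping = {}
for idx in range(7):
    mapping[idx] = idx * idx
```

Let's trace through this code step by step.

Initialize: mapping = {}
Entering loop: for idx in range(7):

After execution: mapping = {0: 0, 1: 1, 2: 4, 3: 9, 4: 16, 5: 25, 6: 36}
{0: 0, 1: 1, 2: 4, 3: 9, 4: 16, 5: 25, 6: 36}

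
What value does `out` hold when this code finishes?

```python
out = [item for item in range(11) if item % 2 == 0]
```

Let's trace through this code step by step.

Initialize: out = [item for item in range(11) if item % 2 == 0]

After execution: out = [0, 2, 4, 6, 8, 10]
[0, 2, 4, 6, 8, 10]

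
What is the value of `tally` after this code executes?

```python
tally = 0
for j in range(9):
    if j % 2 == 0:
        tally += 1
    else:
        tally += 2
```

Let's trace through this code step by step.

Initialize: tally = 0
Entering loop: for j in range(9):

After execution: tally = 13
13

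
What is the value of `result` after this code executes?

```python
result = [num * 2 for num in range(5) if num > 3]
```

Let's trace through this code step by step.

Initialize: result = [num * 2 for num in range(5) if num > 3]

After execution: result = [8]
[8]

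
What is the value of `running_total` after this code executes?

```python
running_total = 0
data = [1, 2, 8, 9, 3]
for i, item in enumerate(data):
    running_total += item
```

Let's trace through this code step by step.

Initialize: running_total = 0
Initialize: data = [1, 2, 8, 9, 3]
Entering loop: for i, item in enumerate(data):

After execution: running_total = 23
23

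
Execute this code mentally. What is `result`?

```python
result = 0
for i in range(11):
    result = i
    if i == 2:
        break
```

Let's trace through this code step by step.

Initialize: result = 0
Entering loop: for i in range(11):

After execution: result = 2
2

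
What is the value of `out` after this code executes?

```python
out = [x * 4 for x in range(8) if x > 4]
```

Let's trace through this code step by step.

Initialize: out = [x * 4 for x in range(8) if x > 4]

After execution: out = [20, 24, 28]
[20, 24, 28]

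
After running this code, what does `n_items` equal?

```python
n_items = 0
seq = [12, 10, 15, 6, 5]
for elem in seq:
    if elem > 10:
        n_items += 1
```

Let's trace through this code step by step.

Initialize: n_items = 0
Initialize: seq = [12, 10, 15, 6, 5]
Entering loop: for elem in seq:

After execution: n_items = 2
2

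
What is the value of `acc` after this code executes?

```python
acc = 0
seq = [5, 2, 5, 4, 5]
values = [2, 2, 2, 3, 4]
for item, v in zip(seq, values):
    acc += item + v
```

Let's trace through this code step by step.

Initialize: acc = 0
Initialize: seq = [5, 2, 5, 4, 5]
Initialize: values = [2, 2, 2, 3, 4]
Entering loop: for item, v in zip(seq, values):

After execution: acc = 34
34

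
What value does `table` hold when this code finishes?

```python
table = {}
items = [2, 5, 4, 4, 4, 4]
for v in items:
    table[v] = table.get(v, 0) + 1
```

Let's trace through this code step by step.

Initialize: table = {}
Initialize: items = [2, 5, 4, 4, 4, 4]
Entering loop: for v in items:

After execution: table = {2: 1, 5: 1, 4: 4}
{2: 1, 5: 1, 4: 4}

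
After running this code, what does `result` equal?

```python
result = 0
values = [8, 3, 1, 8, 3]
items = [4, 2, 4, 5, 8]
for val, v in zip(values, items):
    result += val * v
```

Let's trace through this code step by step.

Initialize: result = 0
Initialize: values = [8, 3, 1, 8, 3]
Initialize: items = [4, 2, 4, 5, 8]
Entering loop: for val, v in zip(values, items):

After execution: result = 106
106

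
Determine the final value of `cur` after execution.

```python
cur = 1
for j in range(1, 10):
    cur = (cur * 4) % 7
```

Let's trace through this code step by step.

Initialize: cur = 1
Entering loop: for j in range(1, 10):

After execution: cur = 1
1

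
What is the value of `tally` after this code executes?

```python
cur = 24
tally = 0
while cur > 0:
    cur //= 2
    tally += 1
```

Let's trace through this code step by step.

Initialize: cur = 24
Initialize: tally = 0
Entering loop: while cur > 0:

After execution: tally = 5
5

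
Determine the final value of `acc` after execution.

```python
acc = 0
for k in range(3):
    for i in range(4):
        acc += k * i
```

Let's trace through this code step by step.

Initialize: acc = 0
Entering loop: for k in range(3):

After execution: acc = 18
18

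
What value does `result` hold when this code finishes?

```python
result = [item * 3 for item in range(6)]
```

Let's trace through this code step by step.

Initialize: result = [item * 3 for item in range(6)]

After execution: result = [0, 3, 6, 9, 12, 15]
[0, 3, 6, 9, 12, 15]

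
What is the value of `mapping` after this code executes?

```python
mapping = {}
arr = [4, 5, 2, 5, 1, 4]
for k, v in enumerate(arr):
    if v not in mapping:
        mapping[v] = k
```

Let's trace through this code step by step.

Initialize: mapping = {}
Initialize: arr = [4, 5, 2, 5, 1, 4]
Entering loop: for k, v in enumerate(arr):

After execution: mapping = {4: 0, 5: 1, 2: 2, 1: 4}
{4: 0, 5: 1, 2: 2, 1: 4}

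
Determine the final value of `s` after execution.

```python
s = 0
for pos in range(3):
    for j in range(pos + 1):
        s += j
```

Let's trace through this code step by step.

Initialize: s = 0
Entering loop: for pos in range(3):

After execution: s = 4
4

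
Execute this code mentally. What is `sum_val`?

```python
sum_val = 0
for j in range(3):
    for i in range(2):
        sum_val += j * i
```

Let's trace through this code step by step.

Initialize: sum_val = 0
Entering loop: for j in range(3):

After execution: sum_val = 3
3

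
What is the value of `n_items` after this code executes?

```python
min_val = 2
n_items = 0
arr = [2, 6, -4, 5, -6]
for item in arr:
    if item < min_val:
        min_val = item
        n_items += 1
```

Let's trace through this code step by step.

Initialize: min_val = 2
Initialize: n_items = 0
Initialize: arr = [2, 6, -4, 5, -6]
Entering loop: for item in arr:

After execution: n_items = 2
2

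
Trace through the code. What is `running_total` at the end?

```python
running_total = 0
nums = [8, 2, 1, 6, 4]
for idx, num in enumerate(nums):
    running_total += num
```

Let's trace through this code step by step.

Initialize: running_total = 0
Initialize: nums = [8, 2, 1, 6, 4]
Entering loop: for idx, num in enumerate(nums):

After execution: running_total = 21
21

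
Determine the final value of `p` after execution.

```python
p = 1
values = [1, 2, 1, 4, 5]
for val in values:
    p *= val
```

Let's trace through this code step by step.

Initialize: p = 1
Initialize: values = [1, 2, 1, 4, 5]
Entering loop: for val in values:

After execution: p = 40
40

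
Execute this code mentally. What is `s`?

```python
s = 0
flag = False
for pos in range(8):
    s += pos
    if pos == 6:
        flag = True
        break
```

Let's trace through this code step by step.

Initialize: s = 0
Initialize: flag = False
Entering loop: for pos in range(8):

After execution: s = 21
21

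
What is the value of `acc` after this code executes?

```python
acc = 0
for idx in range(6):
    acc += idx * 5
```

Let's trace through this code step by step.

Initialize: acc = 0
Entering loop: for idx in range(6):

After execution: acc = 75
75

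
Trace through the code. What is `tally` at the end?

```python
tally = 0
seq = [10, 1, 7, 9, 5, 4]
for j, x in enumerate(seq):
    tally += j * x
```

Let's trace through this code step by step.

Initialize: tally = 0
Initialize: seq = [10, 1, 7, 9, 5, 4]
Entering loop: for j, x in enumerate(seq):

After execution: tally = 82
82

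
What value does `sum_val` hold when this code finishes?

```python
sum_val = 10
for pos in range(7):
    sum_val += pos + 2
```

Let's trace through this code step by step.

Initialize: sum_val = 10
Entering loop: for pos in range(7):

After execution: sum_val = 45
45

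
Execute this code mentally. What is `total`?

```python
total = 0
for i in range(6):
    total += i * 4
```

Let's trace through this code step by step.

Initialize: total = 0
Entering loop: for i in range(6):

After execution: total = 60
60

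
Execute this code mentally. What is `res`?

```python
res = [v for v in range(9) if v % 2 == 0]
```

Let's trace through this code step by step.

Initialize: res = [v for v in range(9) if v % 2 == 0]

After execution: res = [0, 2, 4, 6, 8]
[0, 2, 4, 6, 8]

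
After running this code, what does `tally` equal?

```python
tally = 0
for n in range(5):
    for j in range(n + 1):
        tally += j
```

Let's trace through this code step by step.

Initialize: tally = 0
Entering loop: for n in range(5):

After execution: tally = 20
20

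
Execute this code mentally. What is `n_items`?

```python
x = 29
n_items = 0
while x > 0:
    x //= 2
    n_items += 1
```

Let's trace through this code step by step.

Initialize: x = 29
Initialize: n_items = 0
Entering loop: while x > 0:

After execution: n_items = 5
5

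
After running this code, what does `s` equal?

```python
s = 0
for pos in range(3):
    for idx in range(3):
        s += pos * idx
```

Let's trace through this code step by step.

Initialize: s = 0
Entering loop: for pos in range(3):

After execution: s = 9
9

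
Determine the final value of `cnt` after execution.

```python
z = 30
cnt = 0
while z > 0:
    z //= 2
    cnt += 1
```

Let's trace through this code step by step.

Initialize: z = 30
Initialize: cnt = 0
Entering loop: while z > 0:

After execution: cnt = 5
5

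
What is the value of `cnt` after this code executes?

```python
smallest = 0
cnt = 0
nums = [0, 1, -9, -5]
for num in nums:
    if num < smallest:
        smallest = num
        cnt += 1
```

Let's trace through this code step by step.

Initialize: smallest = 0
Initialize: cnt = 0
Initialize: nums = [0, 1, -9, -5]
Entering loop: for num in nums:

After execution: cnt = 1
1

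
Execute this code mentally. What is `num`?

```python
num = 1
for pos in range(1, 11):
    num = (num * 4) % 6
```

Let's trace through this code step by step.

Initialize: num = 1
Entering loop: for pos in range(1, 11):

After execution: num = 4
4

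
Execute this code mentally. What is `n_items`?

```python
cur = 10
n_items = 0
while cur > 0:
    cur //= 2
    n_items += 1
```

Let's trace through this code step by step.

Initialize: cur = 10
Initialize: n_items = 0
Entering loop: while cur > 0:

After execution: n_items = 4
4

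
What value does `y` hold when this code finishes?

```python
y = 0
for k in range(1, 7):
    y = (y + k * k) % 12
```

Let's trace through this code step by step.

Initialize: y = 0
Entering loop: for k in range(1, 7):

After execution: y = 7
7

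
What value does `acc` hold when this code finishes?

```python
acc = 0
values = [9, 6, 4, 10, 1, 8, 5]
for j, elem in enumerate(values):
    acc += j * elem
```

Let's trace through this code step by step.

Initialize: acc = 0
Initialize: values = [9, 6, 4, 10, 1, 8, 5]
Entering loop: for j, elem in enumerate(values):

After execution: acc = 118
118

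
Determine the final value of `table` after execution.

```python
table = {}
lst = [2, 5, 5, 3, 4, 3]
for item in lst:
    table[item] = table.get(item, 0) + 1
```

Let's trace through this code step by step.

Initialize: table = {}
Initialize: lst = [2, 5, 5, 3, 4, 3]
Entering loop: for item in lst:

After execution: table = {2: 1, 5: 2, 3: 2, 4: 1}
{2: 1, 5: 2, 3: 2, 4: 1}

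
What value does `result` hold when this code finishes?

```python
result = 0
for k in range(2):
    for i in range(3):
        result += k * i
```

Let's trace through this code step by step.

Initialize: result = 0
Entering loop: for k in range(2):

After execution: result = 3
3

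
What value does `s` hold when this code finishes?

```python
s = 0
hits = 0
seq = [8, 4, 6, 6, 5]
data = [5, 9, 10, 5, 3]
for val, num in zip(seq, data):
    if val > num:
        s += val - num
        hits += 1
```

Let's trace through this code step by step.

Initialize: s = 0
Initialize: hits = 0
Initialize: seq = [8, 4, 6, 6, 5]
Initialize: data = [5, 9, 10, 5, 3]
Entering loop: for val, num in zip(seq, data):

After execution: s = 6
6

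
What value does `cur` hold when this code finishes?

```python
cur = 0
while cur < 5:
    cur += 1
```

Let's trace through this code step by step.

Initialize: cur = 0
Entering loop: while cur < 5:

After execution: cur = 5
5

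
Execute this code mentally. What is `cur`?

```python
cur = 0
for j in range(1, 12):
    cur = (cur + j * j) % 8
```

Let's trace through this code step by step.

Initialize: cur = 0
Entering loop: for j in range(1, 12):

After execution: cur = 2
2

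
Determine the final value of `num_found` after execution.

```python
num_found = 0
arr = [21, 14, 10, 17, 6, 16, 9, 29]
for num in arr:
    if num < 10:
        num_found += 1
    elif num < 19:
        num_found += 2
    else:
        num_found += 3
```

Let's trace through this code step by step.

Initialize: num_found = 0
Initialize: arr = [21, 14, 10, 17, 6, 16, 9, 29]
Entering loop: for num in arr:

After execution: num_found = 16
16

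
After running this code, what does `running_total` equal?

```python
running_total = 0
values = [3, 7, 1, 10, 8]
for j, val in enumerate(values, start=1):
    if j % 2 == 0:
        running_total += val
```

Let's trace through this code step by step.

Initialize: running_total = 0
Initialize: values = [3, 7, 1, 10, 8]
Entering loop: for j, val in enumerate(values, start=1):

After execution: running_total = 17
17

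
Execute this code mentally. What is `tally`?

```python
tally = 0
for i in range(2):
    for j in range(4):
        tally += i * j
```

Let's trace through this code step by step.

Initialize: tally = 0
Entering loop: for i in range(2):

After execution: tally = 6
6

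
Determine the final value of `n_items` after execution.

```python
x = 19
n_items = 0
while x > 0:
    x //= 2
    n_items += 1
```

Let's trace through this code step by step.

Initialize: x = 19
Initialize: n_items = 0
Entering loop: while x > 0:

After execution: n_items = 5
5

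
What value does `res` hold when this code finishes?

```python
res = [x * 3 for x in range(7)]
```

Let's trace through this code step by step.

Initialize: res = [x * 3 for x in range(7)]

After execution: res = [0, 3, 6, 9, 12, 15, 18]
[0, 3, 6, 9, 12, 15, 18]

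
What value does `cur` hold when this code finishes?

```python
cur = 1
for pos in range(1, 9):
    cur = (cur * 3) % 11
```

Let's trace through this code step by step.

Initialize: cur = 1
Entering loop: for pos in range(1, 9):

After execution: cur = 5
5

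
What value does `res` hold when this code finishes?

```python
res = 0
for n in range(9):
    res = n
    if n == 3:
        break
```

Let's trace through this code step by step.

Initialize: res = 0
Entering loop: for n in range(9):

After execution: res = 3
3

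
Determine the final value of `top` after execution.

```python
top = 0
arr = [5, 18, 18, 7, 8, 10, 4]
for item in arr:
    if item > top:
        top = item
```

Let's trace through this code step by step.

Initialize: top = 0
Initialize: arr = [5, 18, 18, 7, 8, 10, 4]
Entering loop: for item in arr:

After execution: top = 18
18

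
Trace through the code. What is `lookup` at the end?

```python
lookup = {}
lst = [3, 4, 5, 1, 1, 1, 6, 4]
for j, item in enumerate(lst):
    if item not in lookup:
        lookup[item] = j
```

Let's trace through this code step by step.

Initialize: lookup = {}
Initialize: lst = [3, 4, 5, 1, 1, 1, 6, 4]
Entering loop: for j, item in enumerate(lst):

After execution: lookup = {3: 0, 4: 1, 5: 2, 1: 3, 6: 6}
{3: 0, 4: 1, 5: 2, 1: 3, 6: 6}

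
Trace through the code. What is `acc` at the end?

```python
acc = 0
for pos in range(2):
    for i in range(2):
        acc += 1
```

Let's trace through this code step by step.

Initialize: acc = 0
Entering loop: for pos in range(2):

After execution: acc = 4
4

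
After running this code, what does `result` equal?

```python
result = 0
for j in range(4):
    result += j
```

Let's trace through this code step by step.

Initialize: result = 0
Entering loop: for j in range(4):

After execution: result = 6
6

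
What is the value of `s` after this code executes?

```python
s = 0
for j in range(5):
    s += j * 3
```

Let's trace through this code step by step.

Initialize: s = 0
Entering loop: for j in range(5):

After execution: s = 30
30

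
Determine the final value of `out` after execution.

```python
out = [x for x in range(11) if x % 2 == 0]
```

Let's trace through this code step by step.

Initialize: out = [x for x in range(11) if x % 2 == 0]

After execution: out = [0, 2, 4, 6, 8, 10]
[0, 2, 4, 6, 8, 10]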